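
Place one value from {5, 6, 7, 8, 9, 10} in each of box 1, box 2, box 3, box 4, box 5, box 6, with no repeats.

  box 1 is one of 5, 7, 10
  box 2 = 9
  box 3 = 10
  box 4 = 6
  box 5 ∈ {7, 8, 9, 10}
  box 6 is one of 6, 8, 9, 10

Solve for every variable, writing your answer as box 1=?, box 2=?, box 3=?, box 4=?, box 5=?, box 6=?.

box 1=5, box 2=9, box 3=10, box 4=6, box 5=7, box 6=8

box 2's domain is down to {9}, so box 2 = 9. So box 5, box 6 can't be 9.
box 3's domain is down to {10}, so box 3 = 10. So box 1, box 5, box 6 can't be 10.
box 4's domain is down to {6}, so box 4 = 6. Remove 6 from box 6.
That leaves box 6 = 8. Strike 8 from box 5.
That leaves box 5 = 7. Eliminate 7 elsewhere: box 1.
box 1 must be 5 (only option left).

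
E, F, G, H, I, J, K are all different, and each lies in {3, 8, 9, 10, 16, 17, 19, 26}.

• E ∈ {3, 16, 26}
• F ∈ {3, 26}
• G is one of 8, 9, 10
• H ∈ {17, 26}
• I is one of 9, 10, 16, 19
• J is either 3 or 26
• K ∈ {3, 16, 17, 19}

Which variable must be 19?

K

F and J share exactly the 2 values {3, 26}; by pigeonhole those values go to them, so strike 3, 26 from E, H, K.
E has just one choice, so E = 16. So I, K can't be 16.
That leaves H = 17. Eliminate 17 elsewhere: K.
So 19 goes to K.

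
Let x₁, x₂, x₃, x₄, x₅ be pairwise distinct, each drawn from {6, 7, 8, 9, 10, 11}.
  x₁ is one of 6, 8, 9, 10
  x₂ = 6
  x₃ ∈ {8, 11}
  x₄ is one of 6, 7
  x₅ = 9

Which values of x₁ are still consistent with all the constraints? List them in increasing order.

x₂ must be 6 (only option left). Strike 6 from x₁, x₄.
That leaves x₄ = 7.
x₅ must be 9 (only option left). Strike 9 from x₁.
No further eliminations apply; x₁ can still be any of 8, 10.

8, 10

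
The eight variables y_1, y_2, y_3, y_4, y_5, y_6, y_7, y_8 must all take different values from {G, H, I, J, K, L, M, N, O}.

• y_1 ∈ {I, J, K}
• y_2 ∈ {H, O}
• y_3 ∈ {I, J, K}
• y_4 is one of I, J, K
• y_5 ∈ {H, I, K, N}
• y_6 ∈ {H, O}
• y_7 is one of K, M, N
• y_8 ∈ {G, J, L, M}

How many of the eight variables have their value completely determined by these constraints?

The 2 variables y_2 and y_6 are confined to {H, O}, which locks those values in; drop them from y_5.
y_1, y_3, y_4 share exactly the 3 values {I, J, K}; by pigeonhole those values go to them, so strike I, J, K from y_5, y_7, y_8.
y_5 has just one choice, so y_5 = N. Remove N from y_7.
y_7's domain is down to {M}, so y_7 = M. Eliminate M elsewhere: y_8.
Determined: y_5=N, y_7=M. The other variables each still have more than one consistent value. That makes 2.

2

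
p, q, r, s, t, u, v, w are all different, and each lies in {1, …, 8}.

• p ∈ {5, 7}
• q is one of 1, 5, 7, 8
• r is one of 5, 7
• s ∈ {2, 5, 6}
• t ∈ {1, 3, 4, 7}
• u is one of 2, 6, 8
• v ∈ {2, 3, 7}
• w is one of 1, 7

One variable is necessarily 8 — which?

The 8 variables draw from only 8 values {1, 2, 3, 4, 5, 6, 7, 8}, so each is used; only t can be 4, hence t = 4.
The 7 still-open variables draw from only 7 values {1, 2, 3, 5, 6, 7, 8}, so each is used; only v can be 3, hence v = 3.
p and r share exactly the 2 values {5, 7}; by pigeonhole those values go to them, so strike 5, 7 from q, s, w.
w's domain is down to {1}, so w = 1. Eliminate 1 elsewhere: q.
So 8 goes to q.

q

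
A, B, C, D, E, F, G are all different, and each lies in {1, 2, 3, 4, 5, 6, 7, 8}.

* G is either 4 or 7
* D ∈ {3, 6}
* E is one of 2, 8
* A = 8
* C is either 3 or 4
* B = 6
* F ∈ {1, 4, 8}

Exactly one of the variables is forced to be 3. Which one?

D

A has just one choice, so A = 8. Eliminate 8 elsewhere: E, F.
B has just one choice, so B = 6. Strike 6 from D.
So 3 goes to D.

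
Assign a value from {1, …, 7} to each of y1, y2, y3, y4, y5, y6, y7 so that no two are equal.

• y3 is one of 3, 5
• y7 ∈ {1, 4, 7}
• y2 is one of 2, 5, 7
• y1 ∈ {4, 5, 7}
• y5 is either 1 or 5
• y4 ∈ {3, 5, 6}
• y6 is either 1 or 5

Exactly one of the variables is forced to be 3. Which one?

y3

Among the 7 variables, 2 fits only y2 (and all 7 values in {1, 2, 3, 4, 5, 6, 7} must be used), so y2 = 2.
The 6 still-open variables together cover exactly {1, 3, 4, 5, 6, 7} — 6 values for 6 variables — and 6 appears only in y4's list, so y4 = 6.
The 5 still-open variables together cover exactly {1, 3, 4, 5, 7} — 5 values for 5 variables — and 3 appears only in y3's list, so y3 = 3.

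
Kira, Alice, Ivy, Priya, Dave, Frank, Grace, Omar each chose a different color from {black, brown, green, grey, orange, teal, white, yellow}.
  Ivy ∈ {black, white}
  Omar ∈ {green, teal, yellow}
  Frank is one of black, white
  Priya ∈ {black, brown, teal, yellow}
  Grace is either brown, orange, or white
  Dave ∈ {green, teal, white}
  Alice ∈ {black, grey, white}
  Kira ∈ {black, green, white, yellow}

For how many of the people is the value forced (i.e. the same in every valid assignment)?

3

The 8 variables together cover exactly {black, brown, green, grey, orange, teal, white, yellow} — 8 values for 8 variables — and grey appears only in Alice's list, so Alice = grey.
The 7 still-open variables draw from only 7 values {black, brown, green, orange, teal, white, yellow}, so each is used; only Grace can be orange, hence Grace = orange.
The 6 still-open variables draw from only 6 values {black, brown, green, teal, white, yellow}, so each is used; only Priya can be brown, hence Priya = brown.
Ivy and Frank between them cover only {black, white} — a naked pair. Remove those values from Kira, Dave.
Determined: Alice=grey, Priya=brown, Grace=orange. The other people each still have more than one consistent value. That makes 3.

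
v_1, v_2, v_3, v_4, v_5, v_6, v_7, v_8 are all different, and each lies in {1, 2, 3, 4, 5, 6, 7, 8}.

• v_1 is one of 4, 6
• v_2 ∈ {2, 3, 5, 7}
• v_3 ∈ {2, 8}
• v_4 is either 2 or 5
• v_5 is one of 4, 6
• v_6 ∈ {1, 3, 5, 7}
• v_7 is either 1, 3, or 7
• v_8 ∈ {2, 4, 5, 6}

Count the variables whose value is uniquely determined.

The 8 variables draw from only 8 values {1, 2, 3, 4, 5, 6, 7, 8}, so each is used; only v_3 can be 8, hence v_3 = 8.
The 2 variables v_1 and v_5 are confined to {4, 6}, which locks those values in; drop them from v_8.
v_4 and v_8 between them cover only {2, 5} — a naked pair. Remove those values from v_2, v_6.
Determined: v_3=8. The other variables each still have more than one consistent value. That makes 1.

1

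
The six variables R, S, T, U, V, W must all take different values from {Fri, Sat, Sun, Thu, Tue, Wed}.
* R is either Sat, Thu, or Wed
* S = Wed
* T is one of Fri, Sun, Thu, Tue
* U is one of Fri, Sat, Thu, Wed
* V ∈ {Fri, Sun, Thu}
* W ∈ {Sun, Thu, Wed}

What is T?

Tue

S's domain is down to {Wed}, so S = Wed. Eliminate Wed elsewhere: R, U, W.
Among the 5 still-open variables, Tue fits only T (and all 5 values in {Fri, Sat, Sun, Thu, Tue} must be used), so T = Tue.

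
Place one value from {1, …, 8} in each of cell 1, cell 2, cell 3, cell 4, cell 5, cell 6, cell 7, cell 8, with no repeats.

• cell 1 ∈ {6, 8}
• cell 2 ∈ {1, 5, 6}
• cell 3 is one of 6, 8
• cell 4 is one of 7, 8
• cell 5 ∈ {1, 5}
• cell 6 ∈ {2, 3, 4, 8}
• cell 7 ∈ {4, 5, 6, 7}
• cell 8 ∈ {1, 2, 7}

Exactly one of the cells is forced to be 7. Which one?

cell 4

The 8 variables draw from only 8 values {1, 2, 3, 4, 5, 6, 7, 8}, so each is used; only cell 6 can be 3, hence cell 6 = 3.
Among the 7 still-open variables, 2 fits only cell 8 (and all 7 values in {1, 2, 4, 5, 6, 7, 8} must be used), so cell 8 = 2.
The 6 still-open variables together cover exactly {1, 4, 5, 6, 7, 8} — 6 values for 6 variables — and 4 appears only in cell 7's list, so cell 7 = 4.
Among the 5 still-open variables, 7 fits only cell 4 (and all 5 values in {1, 5, 6, 7, 8} must be used), so cell 4 = 7.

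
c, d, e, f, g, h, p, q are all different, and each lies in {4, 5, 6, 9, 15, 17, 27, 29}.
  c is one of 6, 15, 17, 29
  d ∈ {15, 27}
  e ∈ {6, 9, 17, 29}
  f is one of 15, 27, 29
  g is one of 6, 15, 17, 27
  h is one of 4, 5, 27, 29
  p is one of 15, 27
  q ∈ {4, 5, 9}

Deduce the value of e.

9

d and p between them cover only {15, 27} — a naked pair. Remove those values from c, f, g, h.
f must be 29 (only option left). Eliminate 29 elsewhere: c, e, h.
The 2 variables c and g are confined to {6, 17}, which locks those values in; drop them from e.
So e = 9.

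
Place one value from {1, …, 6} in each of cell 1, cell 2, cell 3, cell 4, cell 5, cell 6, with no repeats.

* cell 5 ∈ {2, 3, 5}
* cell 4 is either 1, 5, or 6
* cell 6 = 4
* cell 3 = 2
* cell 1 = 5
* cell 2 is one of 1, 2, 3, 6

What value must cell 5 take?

cell 1 has just one choice, so cell 1 = 5. So cell 4, cell 5 can't be 5.
cell 3's domain is down to {2}, so cell 3 = 2. Strike 2 from cell 2, cell 5.
So cell 5 = 3.

3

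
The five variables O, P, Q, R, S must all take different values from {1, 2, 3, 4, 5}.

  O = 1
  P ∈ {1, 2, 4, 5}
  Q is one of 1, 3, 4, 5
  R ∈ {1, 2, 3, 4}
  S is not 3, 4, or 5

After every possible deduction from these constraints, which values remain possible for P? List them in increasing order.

O's domain is down to {1}, so O = 1. So P, Q, R, S can't be 1.
S has just one choice, so S = 2. Remove 2 from P, R.
No further eliminations apply; P can still be any of 4, 5.

4, 5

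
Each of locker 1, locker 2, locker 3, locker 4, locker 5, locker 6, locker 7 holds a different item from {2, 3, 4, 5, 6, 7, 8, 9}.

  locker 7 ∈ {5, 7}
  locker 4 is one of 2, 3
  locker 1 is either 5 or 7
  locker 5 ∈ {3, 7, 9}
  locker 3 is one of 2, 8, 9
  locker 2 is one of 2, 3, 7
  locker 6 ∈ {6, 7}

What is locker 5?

9

Among the 7 variables, 6 fits only locker 6 (and all 7 values in {2, 3, 5, 6, 7, 8, 9} must be used), so locker 6 = 6.
Among the 6 still-open variables, 8 fits only locker 3 (and all 6 values in {2, 3, 5, 7, 8, 9} must be used), so locker 3 = 8.
The 5 still-open variables draw from only 5 values {2, 3, 5, 7, 9}, so each is used; only locker 5 can be 9, hence locker 5 = 9.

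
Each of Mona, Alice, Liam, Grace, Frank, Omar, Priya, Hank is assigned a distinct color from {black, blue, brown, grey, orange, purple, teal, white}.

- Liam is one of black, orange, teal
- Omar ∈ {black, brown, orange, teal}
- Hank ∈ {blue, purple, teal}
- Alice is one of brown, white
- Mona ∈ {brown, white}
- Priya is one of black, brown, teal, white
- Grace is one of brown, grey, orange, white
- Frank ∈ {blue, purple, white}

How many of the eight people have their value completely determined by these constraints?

1

The 8 variables together cover exactly {black, blue, brown, grey, orange, purple, teal, white} — 8 values for 8 variables — and grey appears only in Grace's list, so Grace = grey.
Mona and Alice share exactly the 2 values {brown, white}; by pigeonhole those values go to them, so strike brown, white from Frank, Omar, Priya.
Liam, Omar, Priya between them cover only {black, orange, teal} — a naked triple. Remove those values from Hank.
Determined: Grace=grey. The other people each still have more than one consistent value. That makes 1.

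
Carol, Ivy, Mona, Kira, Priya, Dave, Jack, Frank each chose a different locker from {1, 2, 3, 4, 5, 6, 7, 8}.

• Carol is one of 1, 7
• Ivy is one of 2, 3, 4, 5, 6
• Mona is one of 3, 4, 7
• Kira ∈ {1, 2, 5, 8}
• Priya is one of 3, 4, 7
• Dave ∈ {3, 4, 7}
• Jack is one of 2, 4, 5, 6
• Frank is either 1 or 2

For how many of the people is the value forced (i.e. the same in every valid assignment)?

The 8 variables draw from only 8 values {1, 2, 3, 4, 5, 6, 7, 8}, so each is used; only Kira can be 8, hence Kira = 8.
Mona, Priya, Dave share exactly the 3 values {3, 4, 7}; by pigeonhole those values go to them, so strike 3, 4, 7 from Carol, Ivy, Jack.
Carol's domain is down to {1}, so Carol = 1. So Frank can't be 1.
Frank has just one choice, so Frank = 2. So Ivy, Jack can't be 2.
Determined: Carol=1, Kira=8, Frank=2. The other people each still have more than one consistent value. That makes 3.

3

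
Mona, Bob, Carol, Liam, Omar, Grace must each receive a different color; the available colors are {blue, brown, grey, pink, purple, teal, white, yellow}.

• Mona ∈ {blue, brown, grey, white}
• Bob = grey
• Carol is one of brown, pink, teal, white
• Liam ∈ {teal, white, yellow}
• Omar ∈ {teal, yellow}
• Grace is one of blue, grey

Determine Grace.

blue

Bob's domain is down to {grey}, so Bob = grey. Strike grey from Mona, Grace.
So Grace = blue.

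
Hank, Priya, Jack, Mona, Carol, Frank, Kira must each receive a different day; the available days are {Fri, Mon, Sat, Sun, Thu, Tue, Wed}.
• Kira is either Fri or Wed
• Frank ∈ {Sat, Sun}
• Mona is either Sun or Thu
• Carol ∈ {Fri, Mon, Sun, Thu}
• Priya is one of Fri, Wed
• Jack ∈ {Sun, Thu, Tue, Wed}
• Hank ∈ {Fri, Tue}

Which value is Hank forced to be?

The 7 variables draw from only 7 values {Fri, Mon, Sat, Sun, Thu, Tue, Wed}, so each is used; only Carol can be Mon, hence Carol = Mon.
The 6 still-open variables draw from only 6 values {Fri, Sat, Sun, Thu, Tue, Wed}, so each is used; only Frank can be Sat, hence Frank = Sat.
Priya and Kira between them cover only {Fri, Wed} — a naked pair. Remove those values from Hank, Jack.
So Hank = Tue.

Tue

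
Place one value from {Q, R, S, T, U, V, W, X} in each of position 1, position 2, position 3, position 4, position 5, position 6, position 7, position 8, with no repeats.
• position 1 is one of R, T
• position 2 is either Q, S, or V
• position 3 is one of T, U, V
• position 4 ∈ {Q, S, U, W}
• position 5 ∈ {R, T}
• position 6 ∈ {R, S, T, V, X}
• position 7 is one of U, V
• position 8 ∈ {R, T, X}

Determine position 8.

X

The 8 variables draw from only 8 values {Q, R, S, T, U, V, W, X}, so each is used; only position 4 can be W, hence position 4 = W.
Among the 7 still-open variables, Q fits only position 2 (and all 7 values in {Q, R, S, T, U, V, X} must be used), so position 2 = Q.
The 6 still-open variables together cover exactly {R, S, T, U, V, X} — 6 values for 6 variables — and S appears only in position 6's list, so position 6 = S.
Among the 5 still-open variables, X fits only position 8 (and all 5 values in {R, T, U, V, X} must be used), so position 8 = X.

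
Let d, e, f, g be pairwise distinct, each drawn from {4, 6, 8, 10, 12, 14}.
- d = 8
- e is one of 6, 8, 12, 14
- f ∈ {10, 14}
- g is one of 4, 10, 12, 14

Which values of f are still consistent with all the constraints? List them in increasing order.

10, 14

d has just one choice, so d = 8. Strike 8 from e.
No further eliminations apply; f can still be any of 10, 14.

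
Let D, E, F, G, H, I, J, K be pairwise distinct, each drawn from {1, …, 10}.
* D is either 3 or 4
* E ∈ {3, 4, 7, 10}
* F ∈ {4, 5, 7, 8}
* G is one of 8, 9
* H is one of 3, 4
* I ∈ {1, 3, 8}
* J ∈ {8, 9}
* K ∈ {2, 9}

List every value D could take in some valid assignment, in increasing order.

D and H share exactly the 2 values {3, 4}; by pigeonhole those values go to them, so strike 3, 4 from E, F, I.
The 2 variables G and J are confined to {8, 9}, which locks those values in; drop them from F, I, K.
That leaves I = 1.
K's domain is down to {2}, so K = 2.
No further eliminations apply; D can still be any of 3, 4.

3, 4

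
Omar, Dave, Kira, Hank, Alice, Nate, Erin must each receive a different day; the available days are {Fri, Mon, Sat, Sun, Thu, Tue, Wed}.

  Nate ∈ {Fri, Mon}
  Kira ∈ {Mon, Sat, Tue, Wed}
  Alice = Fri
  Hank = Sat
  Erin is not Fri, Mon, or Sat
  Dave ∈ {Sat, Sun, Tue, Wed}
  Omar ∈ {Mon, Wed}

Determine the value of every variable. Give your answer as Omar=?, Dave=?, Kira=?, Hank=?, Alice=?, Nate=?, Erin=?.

Omar=Wed, Dave=Sun, Kira=Tue, Hank=Sat, Alice=Fri, Nate=Mon, Erin=Thu

Hank's domain is down to {Sat}, so Hank = Sat. Remove Sat from Dave, Kira.
Alice's domain is down to {Fri}, so Alice = Fri. So Nate can't be Fri.
That leaves Nate = Mon. Remove Mon from Omar, Kira.
That leaves Omar = Wed. Eliminate Wed elsewhere: Dave, Kira, Erin.
Kira has just one choice, so Kira = Tue. Eliminate Tue elsewhere: Dave, Erin.
Dave has just one choice, so Dave = Sun. Remove Sun from Erin.
Erin's domain is down to {Thu}, so Erin = Thu.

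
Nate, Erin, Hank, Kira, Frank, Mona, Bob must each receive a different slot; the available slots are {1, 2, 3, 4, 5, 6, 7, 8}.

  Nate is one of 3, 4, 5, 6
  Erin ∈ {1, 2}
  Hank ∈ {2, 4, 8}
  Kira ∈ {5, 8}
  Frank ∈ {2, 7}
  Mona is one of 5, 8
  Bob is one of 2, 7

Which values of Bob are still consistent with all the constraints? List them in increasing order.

Kira and Mona share exactly the 2 values {5, 8}; by pigeonhole those values go to them, so strike 5, 8 from Nate, Hank.
Frank and Bob share exactly the 2 values {2, 7}; by pigeonhole those values go to them, so strike 2, 7 from Erin, Hank.
That leaves Erin = 1.
Hank must be 4 (only option left). So Nate can't be 4.
No further eliminations apply; Bob can still be any of 2, 7.

2, 7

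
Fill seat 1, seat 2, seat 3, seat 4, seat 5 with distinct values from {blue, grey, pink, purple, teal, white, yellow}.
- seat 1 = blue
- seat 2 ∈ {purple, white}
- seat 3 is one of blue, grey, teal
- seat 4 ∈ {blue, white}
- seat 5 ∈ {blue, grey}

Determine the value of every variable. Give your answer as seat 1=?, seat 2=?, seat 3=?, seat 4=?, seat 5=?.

seat 1's domain is down to {blue}, so seat 1 = blue. Remove blue from seat 3, seat 4, seat 5.
seat 4 has just one choice, so seat 4 = white. Eliminate white elsewhere: seat 2.
That leaves seat 5 = grey. So seat 3 can't be grey.
seat 2's domain is down to {purple}, so seat 2 = purple.
seat 3 has just one choice, so seat 3 = teal.

seat 1=blue, seat 2=purple, seat 3=teal, seat 4=white, seat 5=grey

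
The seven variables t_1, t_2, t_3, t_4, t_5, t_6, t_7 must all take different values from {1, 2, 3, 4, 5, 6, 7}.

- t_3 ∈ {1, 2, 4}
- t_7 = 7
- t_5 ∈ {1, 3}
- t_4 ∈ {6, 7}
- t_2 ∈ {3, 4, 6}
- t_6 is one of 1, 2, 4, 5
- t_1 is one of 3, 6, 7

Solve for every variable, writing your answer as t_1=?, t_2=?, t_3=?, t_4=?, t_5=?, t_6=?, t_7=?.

t_1=3, t_2=4, t_3=2, t_4=6, t_5=1, t_6=5, t_7=7

t_7's domain is down to {7}, so t_7 = 7. Eliminate 7 elsewhere: t_1, t_4.
t_4 must be 6 (only option left). Remove 6 from t_1, t_2.
t_1's domain is down to {3}, so t_1 = 3. Remove 3 from t_2, t_5.
t_2 must be 4 (only option left). Eliminate 4 elsewhere: t_3, t_6.
t_5 has just one choice, so t_5 = 1. Eliminate 1 elsewhere: t_3, t_6.
That leaves t_3 = 2. Eliminate 2 elsewhere: t_6.
t_6 has just one choice, so t_6 = 5.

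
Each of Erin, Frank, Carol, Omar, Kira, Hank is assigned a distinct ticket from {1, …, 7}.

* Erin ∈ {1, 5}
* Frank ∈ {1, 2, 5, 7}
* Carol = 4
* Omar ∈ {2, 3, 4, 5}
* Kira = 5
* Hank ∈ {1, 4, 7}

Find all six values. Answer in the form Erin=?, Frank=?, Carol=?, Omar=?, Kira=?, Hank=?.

Carol has just one choice, so Carol = 4. Eliminate 4 elsewhere: Omar, Hank.
Kira must be 5 (only option left). Strike 5 from Erin, Frank, Omar.
Erin's domain is down to {1}, so Erin = 1. Remove 1 from Frank, Hank.
Hank's domain is down to {7}, so Hank = 7. Eliminate 7 elsewhere: Frank.
Frank's domain is down to {2}, so Frank = 2. So Omar can't be 2.
Omar's domain is down to {3}, so Omar = 3.

Erin=1, Frank=2, Carol=4, Omar=3, Kira=5, Hank=7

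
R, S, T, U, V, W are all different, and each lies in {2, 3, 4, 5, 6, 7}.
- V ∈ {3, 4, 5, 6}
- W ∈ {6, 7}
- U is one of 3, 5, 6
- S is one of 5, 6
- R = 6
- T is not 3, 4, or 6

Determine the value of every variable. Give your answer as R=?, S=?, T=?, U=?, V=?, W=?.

R must be 6 (only option left). Strike 6 from S, U, V, W.
S must be 5 (only option left). Remove 5 from T, U, V.
U must be 3 (only option left). Remove 3 from V.
That leaves V = 4.
W has just one choice, so W = 7. Eliminate 7 elsewhere: T.
T has just one choice, so T = 2.

R=6, S=5, T=2, U=3, V=4, W=7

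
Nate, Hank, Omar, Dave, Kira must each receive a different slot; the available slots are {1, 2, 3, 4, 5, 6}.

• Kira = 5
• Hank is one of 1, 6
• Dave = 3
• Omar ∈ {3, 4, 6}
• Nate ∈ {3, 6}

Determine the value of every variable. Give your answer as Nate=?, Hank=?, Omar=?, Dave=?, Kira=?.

Nate=6, Hank=1, Omar=4, Dave=3, Kira=5

Dave must be 3 (only option left). Remove 3 from Nate, Omar.
Kira's domain is down to {5}, so Kira = 5.
Nate's domain is down to {6}, so Nate = 6. Strike 6 from Hank, Omar.
That leaves Hank = 1.
Omar must be 4 (only option left).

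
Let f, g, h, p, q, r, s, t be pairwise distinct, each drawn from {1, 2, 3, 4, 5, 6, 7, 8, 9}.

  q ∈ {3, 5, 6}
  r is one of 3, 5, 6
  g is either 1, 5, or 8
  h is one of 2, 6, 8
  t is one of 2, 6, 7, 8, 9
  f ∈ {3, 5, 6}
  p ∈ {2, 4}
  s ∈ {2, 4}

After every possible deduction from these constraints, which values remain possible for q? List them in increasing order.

3, 5, 6

p and s between them cover only {2, 4} — a naked pair. Remove those values from h, t.
The 3 variables f, q, r are confined to {3, 5, 6}, which locks those values in; drop them from g, h, t.
h has just one choice, so h = 8. Strike 8 from g, t.
That leaves g = 1.
No further eliminations apply; q can still be any of 3, 5, 6.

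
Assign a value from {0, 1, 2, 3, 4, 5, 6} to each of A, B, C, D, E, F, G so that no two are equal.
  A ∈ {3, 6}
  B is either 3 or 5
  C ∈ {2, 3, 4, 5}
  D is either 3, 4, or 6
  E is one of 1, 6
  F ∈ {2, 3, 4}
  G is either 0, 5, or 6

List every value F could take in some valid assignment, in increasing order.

2, 3, 4

The 7 variables draw from only 7 values {0, 1, 2, 3, 4, 5, 6}, so each is used; only G can be 0, hence G = 0.
The 6 still-open variables draw from only 6 values {1, 2, 3, 4, 5, 6}, so each is used; only E can be 1, hence E = 1.
No further eliminations apply; F can still be any of 2, 3, 4.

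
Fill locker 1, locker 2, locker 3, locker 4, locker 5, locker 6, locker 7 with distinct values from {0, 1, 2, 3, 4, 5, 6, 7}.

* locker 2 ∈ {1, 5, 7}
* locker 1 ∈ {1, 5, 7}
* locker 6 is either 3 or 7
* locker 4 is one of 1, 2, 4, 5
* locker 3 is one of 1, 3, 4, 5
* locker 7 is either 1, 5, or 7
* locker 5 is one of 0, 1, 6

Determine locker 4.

The 3 variables locker 1, locker 2, locker 7 are confined to {1, 5, 7}, which locks those values in; drop them from locker 3, locker 4, locker 5, locker 6.
That leaves locker 6 = 3. Eliminate 3 elsewhere: locker 3.
That leaves locker 3 = 4. So locker 4 can't be 4.
So locker 4 = 2.

2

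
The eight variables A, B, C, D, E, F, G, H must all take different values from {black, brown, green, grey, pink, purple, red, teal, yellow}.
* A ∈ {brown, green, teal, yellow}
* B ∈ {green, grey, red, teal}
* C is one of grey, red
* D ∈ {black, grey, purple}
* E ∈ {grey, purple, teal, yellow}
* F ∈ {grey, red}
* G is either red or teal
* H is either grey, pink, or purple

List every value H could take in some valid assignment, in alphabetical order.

C and F share exactly the 2 values {grey, red}; by pigeonhole those values go to them, so strike grey, red from B, D, E, G, H.
That leaves G = teal. So A, B, E can't be teal.
B has just one choice, so B = green. So A can't be green.
No further eliminations apply; H can still be any of pink, purple.

pink, purple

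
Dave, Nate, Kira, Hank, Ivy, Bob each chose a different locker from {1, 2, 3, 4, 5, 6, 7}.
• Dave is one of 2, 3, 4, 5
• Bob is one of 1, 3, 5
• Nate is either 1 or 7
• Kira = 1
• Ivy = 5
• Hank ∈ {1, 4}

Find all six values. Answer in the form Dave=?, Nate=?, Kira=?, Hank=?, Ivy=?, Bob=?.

Kira must be 1 (only option left). Remove 1 from Nate, Hank, Bob.
Hank must be 4 (only option left). So Dave can't be 4.
Ivy must be 5 (only option left). Remove 5 from Dave, Bob.
Bob has just one choice, so Bob = 3. So Dave can't be 3.
Dave's domain is down to {2}, so Dave = 2.
That leaves Nate = 7.

Dave=2, Nate=7, Kira=1, Hank=4, Ivy=5, Bob=3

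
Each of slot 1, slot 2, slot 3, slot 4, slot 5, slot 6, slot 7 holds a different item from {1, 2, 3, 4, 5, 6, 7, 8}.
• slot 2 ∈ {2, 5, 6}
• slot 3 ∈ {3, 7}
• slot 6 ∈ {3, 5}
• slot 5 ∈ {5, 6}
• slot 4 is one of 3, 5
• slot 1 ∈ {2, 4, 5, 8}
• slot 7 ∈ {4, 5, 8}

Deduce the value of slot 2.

2

The 7 variables draw from only 7 values {2, 3, 4, 5, 6, 7, 8}, so each is used; only slot 3 can be 7, hence slot 3 = 7.
slot 4 and slot 6 between them cover only {3, 5} — a naked pair. Remove those values from slot 1, slot 2, slot 5, slot 7.
slot 5's domain is down to {6}, so slot 5 = 6. Strike 6 from slot 2.
So slot 2 = 2.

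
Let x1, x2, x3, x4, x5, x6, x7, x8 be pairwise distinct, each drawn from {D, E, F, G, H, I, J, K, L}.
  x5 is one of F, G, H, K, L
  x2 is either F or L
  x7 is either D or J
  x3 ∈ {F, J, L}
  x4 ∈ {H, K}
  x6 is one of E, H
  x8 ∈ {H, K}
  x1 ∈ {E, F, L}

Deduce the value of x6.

E

The 8 variables together cover exactly {D, E, F, G, H, J, K, L} — 8 values for 8 variables — and D appears only in x7's list, so x7 = D.
Among the 7 still-open variables, G fits only x5 (and all 7 values in {E, F, G, H, J, K, L} must be used), so x5 = G.
The 6 still-open variables draw from only 6 values {E, F, H, J, K, L}, so each is used; only x3 can be J, hence x3 = J.
x4 and x8 between them cover only {H, K} — a naked pair. Remove those values from x6.
So x6 = E.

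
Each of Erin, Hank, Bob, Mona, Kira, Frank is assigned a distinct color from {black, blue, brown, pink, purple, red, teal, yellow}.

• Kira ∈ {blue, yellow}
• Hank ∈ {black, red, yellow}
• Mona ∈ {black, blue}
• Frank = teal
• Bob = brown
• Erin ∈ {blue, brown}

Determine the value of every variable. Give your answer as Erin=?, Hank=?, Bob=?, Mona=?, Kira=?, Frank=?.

Erin=blue, Hank=red, Bob=brown, Mona=black, Kira=yellow, Frank=teal

Bob must be brown (only option left). Eliminate brown elsewhere: Erin.
That leaves Frank = teal.
Erin's domain is down to {blue}, so Erin = blue. Remove blue from Mona, Kira.
That leaves Mona = black. Eliminate black elsewhere: Hank.
Kira has just one choice, so Kira = yellow. Remove yellow from Hank.
Hank has just one choice, so Hank = red.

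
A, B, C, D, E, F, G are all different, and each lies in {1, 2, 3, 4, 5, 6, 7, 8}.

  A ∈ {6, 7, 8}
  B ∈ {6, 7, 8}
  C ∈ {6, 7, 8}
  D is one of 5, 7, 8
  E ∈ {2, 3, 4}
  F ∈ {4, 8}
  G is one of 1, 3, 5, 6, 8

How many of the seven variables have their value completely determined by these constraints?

2

A, B, C share exactly the 3 values {6, 7, 8}; by pigeonhole those values go to them, so strike 6, 7, 8 from D, F, G.
D's domain is down to {5}, so D = 5. Eliminate 5 elsewhere: G.
F has just one choice, so F = 4. Strike 4 from E.
Determined: D=5, F=4. The other variables each still have more than one consistent value. That makes 2.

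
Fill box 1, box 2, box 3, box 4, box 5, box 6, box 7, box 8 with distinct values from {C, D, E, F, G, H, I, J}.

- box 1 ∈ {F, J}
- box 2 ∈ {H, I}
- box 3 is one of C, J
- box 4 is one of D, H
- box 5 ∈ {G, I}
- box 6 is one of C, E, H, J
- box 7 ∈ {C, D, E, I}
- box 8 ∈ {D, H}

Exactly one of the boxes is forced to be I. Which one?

Among the 8 variables, F fits only box 1 (and all 8 values in {C, D, E, F, G, H, I, J} must be used), so box 1 = F.
The 7 still-open variables draw from only 7 values {C, D, E, G, H, I, J}, so each is used; only box 5 can be G, hence box 5 = G.
box 4 and box 8 share exactly the 2 values {D, H}; by pigeonhole those values go to them, so strike D, H from box 2, box 6, box 7.
So I goes to box 2.

box 2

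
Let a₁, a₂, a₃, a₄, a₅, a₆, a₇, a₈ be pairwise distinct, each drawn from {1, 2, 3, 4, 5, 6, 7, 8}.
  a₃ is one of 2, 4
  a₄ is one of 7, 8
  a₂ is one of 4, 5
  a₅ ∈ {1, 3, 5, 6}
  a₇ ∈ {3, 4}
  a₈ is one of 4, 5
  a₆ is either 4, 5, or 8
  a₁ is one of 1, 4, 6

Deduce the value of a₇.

3

The 8 variables draw from only 8 values {1, 2, 3, 4, 5, 6, 7, 8}, so each is used; only a₃ can be 2, hence a₃ = 2.
Among the 7 still-open variables, 7 fits only a₄ (and all 7 values in {1, 3, 4, 5, 6, 7, 8} must be used), so a₄ = 7.
Among the 6 still-open variables, 8 fits only a₆ (and all 6 values in {1, 3, 4, 5, 6, 8} must be used), so a₆ = 8.
The 2 variables a₂ and a₈ are confined to {4, 5}, which locks those values in; drop them from a₁, a₅, a₇.
So a₇ = 3.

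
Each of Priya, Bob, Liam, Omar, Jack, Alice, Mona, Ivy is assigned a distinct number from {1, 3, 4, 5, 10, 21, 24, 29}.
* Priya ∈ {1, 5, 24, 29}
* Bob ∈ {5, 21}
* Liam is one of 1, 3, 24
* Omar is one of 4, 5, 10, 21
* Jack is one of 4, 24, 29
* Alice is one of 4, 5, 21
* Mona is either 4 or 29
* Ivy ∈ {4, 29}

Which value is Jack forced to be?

24

Among the 8 variables, 3 fits only Liam (and all 8 values in {1, 3, 4, 5, 10, 21, 24, 29} must be used), so Liam = 3.
Among the 7 still-open variables, 1 fits only Priya (and all 7 values in {1, 4, 5, 10, 21, 24, 29} must be used), so Priya = 1.
Among the 6 still-open variables, 10 fits only Omar (and all 6 values in {4, 5, 10, 21, 24, 29} must be used), so Omar = 10.
Among the 5 still-open variables, 24 fits only Jack (and all 5 values in {4, 5, 21, 24, 29} must be used), so Jack = 24.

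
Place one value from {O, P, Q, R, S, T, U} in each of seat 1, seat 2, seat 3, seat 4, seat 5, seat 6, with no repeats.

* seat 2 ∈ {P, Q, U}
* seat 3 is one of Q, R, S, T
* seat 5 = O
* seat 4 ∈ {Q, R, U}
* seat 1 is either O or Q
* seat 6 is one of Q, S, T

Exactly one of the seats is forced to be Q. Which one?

seat 5 must be O (only option left). Remove O from seat 1.
So Q goes to seat 1.

seat 1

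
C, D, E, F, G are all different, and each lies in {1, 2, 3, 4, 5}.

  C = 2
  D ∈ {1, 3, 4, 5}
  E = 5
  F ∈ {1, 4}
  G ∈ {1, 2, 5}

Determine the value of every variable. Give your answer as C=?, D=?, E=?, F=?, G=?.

C must be 2 (only option left). Strike 2 from G.
E must be 5 (only option left). Eliminate 5 elsewhere: D, G.
G has just one choice, so G = 1. Eliminate 1 elsewhere: D, F.
F must be 4 (only option left). So D can't be 4.
D's domain is down to {3}, so D = 3.

C=2, D=3, E=5, F=4, G=1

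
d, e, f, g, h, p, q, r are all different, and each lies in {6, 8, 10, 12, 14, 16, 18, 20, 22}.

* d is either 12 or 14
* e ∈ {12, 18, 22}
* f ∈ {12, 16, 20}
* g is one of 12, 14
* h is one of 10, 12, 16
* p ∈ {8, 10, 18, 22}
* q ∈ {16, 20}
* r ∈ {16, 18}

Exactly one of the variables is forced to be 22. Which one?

e

Among the 8 variables, 8 fits only p (and all 8 values in {8, 10, 12, 14, 16, 18, 20, 22} must be used), so p = 8.
The 7 still-open variables together cover exactly {10, 12, 14, 16, 18, 20, 22} — 7 values for 7 variables — and 10 appears only in h's list, so h = 10.
Among the 6 still-open variables, 22 fits only e (and all 6 values in {12, 14, 16, 18, 20, 22} must be used), so e = 22.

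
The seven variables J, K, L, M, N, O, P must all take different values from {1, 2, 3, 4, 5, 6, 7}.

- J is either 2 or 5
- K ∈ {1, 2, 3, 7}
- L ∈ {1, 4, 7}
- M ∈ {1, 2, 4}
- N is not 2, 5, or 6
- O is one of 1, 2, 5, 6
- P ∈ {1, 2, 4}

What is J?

5

Among the 7 variables, 6 fits only O (and all 7 values in {1, 2, 3, 4, 5, 6, 7} must be used), so O = 6.
Among the 6 still-open variables, 5 fits only J (and all 6 values in {1, 2, 3, 4, 5, 7} must be used), so J = 5.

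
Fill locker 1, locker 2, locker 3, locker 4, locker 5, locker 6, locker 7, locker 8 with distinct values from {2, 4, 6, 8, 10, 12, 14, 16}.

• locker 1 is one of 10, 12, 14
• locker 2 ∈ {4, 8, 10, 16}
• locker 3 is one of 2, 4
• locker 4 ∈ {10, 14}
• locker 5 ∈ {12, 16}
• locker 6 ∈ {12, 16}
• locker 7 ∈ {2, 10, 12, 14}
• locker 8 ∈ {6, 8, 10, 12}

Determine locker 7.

2

The 8 variables together cover exactly {2, 4, 6, 8, 10, 12, 14, 16} — 8 values for 8 variables — and 6 appears only in locker 8's list, so locker 8 = 6.
The 7 still-open variables draw from only 7 values {2, 4, 8, 10, 12, 14, 16}, so each is used; only locker 2 can be 8, hence locker 2 = 8.
The 6 still-open variables together cover exactly {2, 4, 10, 12, 14, 16} — 6 values for 6 variables — and 4 appears only in locker 3's list, so locker 3 = 4.
The 5 still-open variables draw from only 5 values {2, 10, 12, 14, 16}, so each is used; only locker 7 can be 2, hence locker 7 = 2.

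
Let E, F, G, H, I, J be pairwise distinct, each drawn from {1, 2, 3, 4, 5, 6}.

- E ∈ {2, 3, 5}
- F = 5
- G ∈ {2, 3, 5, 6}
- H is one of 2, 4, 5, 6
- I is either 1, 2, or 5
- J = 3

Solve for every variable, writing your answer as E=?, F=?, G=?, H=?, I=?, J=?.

E=2, F=5, G=6, H=4, I=1, J=3

F has just one choice, so F = 5. Strike 5 from E, G, H, I.
That leaves J = 3. Strike 3 from E, G.
E must be 2 (only option left). Strike 2 from G, H, I.
G has just one choice, so G = 6. Eliminate 6 elsewhere: H.
H's domain is down to {4}, so H = 4.
That leaves I = 1.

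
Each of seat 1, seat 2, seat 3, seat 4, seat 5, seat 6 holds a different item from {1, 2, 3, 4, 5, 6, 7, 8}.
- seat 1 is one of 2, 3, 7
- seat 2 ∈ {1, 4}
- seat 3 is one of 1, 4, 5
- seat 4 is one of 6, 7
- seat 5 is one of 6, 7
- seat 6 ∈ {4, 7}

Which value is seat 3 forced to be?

The 2 variables seat 4 and seat 5 are confined to {6, 7}, which locks those values in; drop them from seat 1, seat 6.
That leaves seat 6 = 4. Remove 4 from seat 2, seat 3.
seat 2's domain is down to {1}, so seat 2 = 1. Eliminate 1 elsewhere: seat 3.
So seat 3 = 5.

5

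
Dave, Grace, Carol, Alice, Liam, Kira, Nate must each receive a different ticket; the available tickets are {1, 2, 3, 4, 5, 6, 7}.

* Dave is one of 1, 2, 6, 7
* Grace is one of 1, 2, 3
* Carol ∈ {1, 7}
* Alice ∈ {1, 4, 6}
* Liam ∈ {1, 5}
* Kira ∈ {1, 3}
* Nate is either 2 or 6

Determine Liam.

5

The 7 variables together cover exactly {1, 2, 3, 4, 5, 6, 7} — 7 values for 7 variables — and 4 appears only in Alice's list, so Alice = 4.
The 6 still-open variables draw from only 6 values {1, 2, 3, 5, 6, 7}, so each is used; only Liam can be 5, hence Liam = 5.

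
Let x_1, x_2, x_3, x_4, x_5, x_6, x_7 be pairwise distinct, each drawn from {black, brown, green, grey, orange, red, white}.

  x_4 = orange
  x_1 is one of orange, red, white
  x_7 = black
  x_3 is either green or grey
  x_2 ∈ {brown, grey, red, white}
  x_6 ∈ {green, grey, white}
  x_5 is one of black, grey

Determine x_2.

x_4's domain is down to {orange}, so x_4 = orange. Eliminate orange elsewhere: x_1.
x_7 must be black (only option left). So x_5 can't be black.
That leaves x_5 = grey. Remove grey from x_2, x_3, x_6.
That leaves x_3 = green. Strike green from x_6.
x_6 must be white (only option left). Eliminate white elsewhere: x_1, x_2.
That leaves x_1 = red. So x_2 can't be red.
So x_2 = brown.

brown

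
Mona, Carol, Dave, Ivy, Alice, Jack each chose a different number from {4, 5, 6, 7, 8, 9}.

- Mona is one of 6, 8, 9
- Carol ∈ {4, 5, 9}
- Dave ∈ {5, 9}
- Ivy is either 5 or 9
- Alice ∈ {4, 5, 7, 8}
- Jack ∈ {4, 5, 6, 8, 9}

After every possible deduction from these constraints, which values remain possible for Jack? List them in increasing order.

6, 8

The 6 variables together cover exactly {4, 5, 6, 7, 8, 9} — 6 values for 6 variables — and 7 appears only in Alice's list, so Alice = 7.
Dave and Ivy share exactly the 2 values {5, 9}; by pigeonhole those values go to them, so strike 5, 9 from Mona, Carol, Jack.
Carol must be 4 (only option left). Eliminate 4 elsewhere: Jack.
No further eliminations apply; Jack can still be any of 6, 8.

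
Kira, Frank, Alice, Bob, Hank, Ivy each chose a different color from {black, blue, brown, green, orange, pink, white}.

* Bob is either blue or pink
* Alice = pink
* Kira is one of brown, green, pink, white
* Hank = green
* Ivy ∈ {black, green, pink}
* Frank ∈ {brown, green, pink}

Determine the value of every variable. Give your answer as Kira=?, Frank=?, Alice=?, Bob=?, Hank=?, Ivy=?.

Alice must be pink (only option left). Eliminate pink elsewhere: Kira, Frank, Bob, Ivy.
Bob has just one choice, so Bob = blue.
Hank must be green (only option left). Remove green from Kira, Frank, Ivy.
Ivy has just one choice, so Ivy = black.
Frank's domain is down to {brown}, so Frank = brown. Strike brown from Kira.
That leaves Kira = white.

Kira=white, Frank=brown, Alice=pink, Bob=blue, Hank=green, Ivy=black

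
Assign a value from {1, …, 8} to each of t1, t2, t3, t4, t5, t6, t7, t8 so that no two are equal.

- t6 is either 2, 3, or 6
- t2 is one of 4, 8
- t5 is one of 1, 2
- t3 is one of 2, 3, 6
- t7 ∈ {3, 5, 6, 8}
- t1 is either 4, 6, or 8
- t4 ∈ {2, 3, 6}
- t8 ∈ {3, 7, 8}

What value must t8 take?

Among the 8 variables, 1 fits only t5 (and all 8 values in {1, 2, 3, 4, 5, 6, 7, 8} must be used), so t5 = 1.
Among the 7 still-open variables, 5 fits only t7 (and all 7 values in {2, 3, 4, 5, 6, 7, 8} must be used), so t7 = 5.
The 6 still-open variables together cover exactly {2, 3, 4, 6, 7, 8} — 6 values for 6 variables — and 7 appears only in t8's list, so t8 = 7.

7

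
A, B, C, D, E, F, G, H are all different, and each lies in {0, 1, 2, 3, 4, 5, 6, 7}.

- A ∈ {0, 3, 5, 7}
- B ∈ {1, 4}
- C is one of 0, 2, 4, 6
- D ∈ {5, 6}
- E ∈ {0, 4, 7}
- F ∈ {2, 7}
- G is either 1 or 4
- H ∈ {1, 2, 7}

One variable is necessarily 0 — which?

E

The 8 variables together cover exactly {0, 1, 2, 3, 4, 5, 6, 7} — 8 values for 8 variables — and 3 appears only in A's list, so A = 3.
The 7 still-open variables together cover exactly {0, 1, 2, 4, 5, 6, 7} — 7 values for 7 variables — and 5 appears only in D's list, so D = 5.
Among the 6 still-open variables, 6 fits only C (and all 6 values in {0, 1, 2, 4, 6, 7} must be used), so C = 6.
The 5 still-open variables together cover exactly {0, 1, 2, 4, 7} — 5 values for 5 variables — and 0 appears only in E's list, so E = 0.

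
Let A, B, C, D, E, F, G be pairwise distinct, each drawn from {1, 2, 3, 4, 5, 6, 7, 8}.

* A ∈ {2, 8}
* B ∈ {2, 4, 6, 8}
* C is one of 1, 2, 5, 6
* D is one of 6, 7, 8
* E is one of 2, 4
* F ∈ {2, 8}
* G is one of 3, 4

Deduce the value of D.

7

The 2 variables A and F are confined to {2, 8}, which locks those values in; drop them from B, C, D, E.
That leaves E = 4. Strike 4 from B, G.
G's domain is down to {3}, so G = 3.
B's domain is down to {6}, so B = 6. Eliminate 6 elsewhere: C, D.
So D = 7.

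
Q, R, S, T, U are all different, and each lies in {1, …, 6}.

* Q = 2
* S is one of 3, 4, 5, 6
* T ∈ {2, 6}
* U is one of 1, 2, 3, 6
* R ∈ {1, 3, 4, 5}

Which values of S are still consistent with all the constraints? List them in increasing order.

3, 4, 5

Q has just one choice, so Q = 2. Remove 2 from T, U.
T must be 6 (only option left). Remove 6 from S, U.
No further eliminations apply; S can still be any of 3, 4, 5.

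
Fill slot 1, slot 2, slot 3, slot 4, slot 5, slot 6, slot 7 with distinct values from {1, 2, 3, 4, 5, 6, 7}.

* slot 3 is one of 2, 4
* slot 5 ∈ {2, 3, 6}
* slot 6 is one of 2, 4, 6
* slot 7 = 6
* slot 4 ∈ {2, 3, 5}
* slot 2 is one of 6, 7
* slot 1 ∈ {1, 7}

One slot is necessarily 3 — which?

slot 5

slot 7's domain is down to {6}, so slot 7 = 6. Remove 6 from slot 2, slot 5, slot 6.
That leaves slot 2 = 7. Remove 7 from slot 1.
slot 1 must be 1 (only option left).
Among the 4 still-open variables, 5 fits only slot 4 (and all 4 values in {2, 3, 4, 5} must be used), so slot 4 = 5.
The 3 still-open variables draw from only 3 values {2, 3, 4}, so each is used; only slot 5 can be 3, hence slot 5 = 3.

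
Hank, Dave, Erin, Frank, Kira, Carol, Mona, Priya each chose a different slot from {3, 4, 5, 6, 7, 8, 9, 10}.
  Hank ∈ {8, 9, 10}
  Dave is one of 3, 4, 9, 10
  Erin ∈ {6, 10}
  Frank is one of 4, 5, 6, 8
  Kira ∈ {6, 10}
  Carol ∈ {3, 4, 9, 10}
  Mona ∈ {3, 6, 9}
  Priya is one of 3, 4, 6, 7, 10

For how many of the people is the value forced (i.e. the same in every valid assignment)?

3

The 8 variables together cover exactly {3, 4, 5, 6, 7, 8, 9, 10} — 8 values for 8 variables — and 5 appears only in Frank's list, so Frank = 5.
The 7 still-open variables together cover exactly {3, 4, 6, 7, 8, 9, 10} — 7 values for 7 variables — and 7 appears only in Priya's list, so Priya = 7.
Among the 6 still-open variables, 8 fits only Hank (and all 6 values in {3, 4, 6, 8, 9, 10} must be used), so Hank = 8.
Erin and Kira share exactly the 2 values {6, 10}; by pigeonhole those values go to them, so strike 6, 10 from Dave, Carol, Mona.
Determined: Hank=8, Frank=5, Priya=7. The other people each still have more than one consistent value. That makes 3.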